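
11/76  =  11/76  =  0.14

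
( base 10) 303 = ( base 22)DH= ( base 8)457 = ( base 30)a3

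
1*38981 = 38981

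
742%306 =130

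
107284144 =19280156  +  88003988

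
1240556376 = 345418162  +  895138214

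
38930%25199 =13731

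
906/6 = 151 =151.00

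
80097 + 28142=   108239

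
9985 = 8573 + 1412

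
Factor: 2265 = 3^1*5^1*151^1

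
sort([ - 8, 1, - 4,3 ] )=[ - 8, - 4,1, 3]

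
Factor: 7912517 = 7912517^1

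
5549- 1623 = 3926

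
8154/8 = 4077/4 = 1019.25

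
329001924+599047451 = 928049375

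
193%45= 13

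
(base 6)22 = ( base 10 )14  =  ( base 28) E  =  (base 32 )e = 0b1110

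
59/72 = 59/72 = 0.82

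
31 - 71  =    -  40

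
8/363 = 8/363 = 0.02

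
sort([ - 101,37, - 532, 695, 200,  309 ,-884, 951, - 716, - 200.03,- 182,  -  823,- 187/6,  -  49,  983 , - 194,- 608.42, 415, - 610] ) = [ - 884, - 823, - 716,  -  610 , - 608.42 ,- 532,-200.03, -194, - 182, - 101, - 49 , - 187/6,37, 200 , 309 , 415, 695,951,983] 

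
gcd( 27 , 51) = 3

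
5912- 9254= - 3342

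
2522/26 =97 = 97.00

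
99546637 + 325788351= 425334988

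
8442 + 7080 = 15522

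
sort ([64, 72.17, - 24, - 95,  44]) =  [ - 95, - 24, 44, 64,72.17 ] 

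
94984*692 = 65728928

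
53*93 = 4929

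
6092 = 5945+147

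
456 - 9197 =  - 8741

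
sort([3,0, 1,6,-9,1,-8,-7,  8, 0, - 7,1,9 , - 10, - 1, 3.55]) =[  -  10, - 9,-8, - 7, - 7 , - 1,0, 0, 1,  1, 1, 3,3.55, 6, 8,9]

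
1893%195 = 138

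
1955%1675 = 280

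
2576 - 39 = 2537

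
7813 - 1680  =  6133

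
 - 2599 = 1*( - 2599)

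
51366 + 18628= 69994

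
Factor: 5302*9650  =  2^2*5^2*11^1*193^1*241^1= 51164300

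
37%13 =11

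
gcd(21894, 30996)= 246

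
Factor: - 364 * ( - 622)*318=71997744  =  2^4*3^1*7^1*13^1*53^1 * 311^1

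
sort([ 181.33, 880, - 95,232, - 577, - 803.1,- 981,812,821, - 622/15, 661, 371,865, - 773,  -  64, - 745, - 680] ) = [ -981, - 803.1, - 773, -745, - 680, - 577,-95, - 64, - 622/15,181.33 , 232, 371,661,812,821 , 865,880 ]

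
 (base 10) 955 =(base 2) 1110111011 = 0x3bb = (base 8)1673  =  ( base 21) 23a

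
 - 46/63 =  - 46/63 = - 0.73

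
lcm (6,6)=6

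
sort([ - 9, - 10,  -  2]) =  [ - 10, - 9, - 2 ]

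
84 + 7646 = 7730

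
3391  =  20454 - 17063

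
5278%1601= 475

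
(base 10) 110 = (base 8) 156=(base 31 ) 3h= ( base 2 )1101110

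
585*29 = 16965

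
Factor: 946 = 2^1 * 11^1*43^1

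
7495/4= 7495/4   =  1873.75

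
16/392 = 2/49 = 0.04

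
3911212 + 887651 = 4798863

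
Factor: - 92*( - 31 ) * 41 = 2^2 * 23^1*31^1*41^1 = 116932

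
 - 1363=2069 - 3432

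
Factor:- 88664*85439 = - 2^3 * 11083^1 * 85439^1 = - 7575363496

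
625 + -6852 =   -  6227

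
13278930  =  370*35889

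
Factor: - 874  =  -2^1*19^1*23^1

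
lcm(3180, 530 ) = 3180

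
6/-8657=-6/8657 =- 0.00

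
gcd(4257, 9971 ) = 1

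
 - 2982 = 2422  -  5404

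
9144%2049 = 948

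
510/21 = 170/7 = 24.29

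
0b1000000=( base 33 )1v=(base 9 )71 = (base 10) 64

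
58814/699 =58814/699= 84.14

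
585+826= 1411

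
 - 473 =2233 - 2706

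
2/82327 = 2/82327 = 0.00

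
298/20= 149/10 = 14.90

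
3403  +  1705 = 5108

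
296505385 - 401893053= - 105387668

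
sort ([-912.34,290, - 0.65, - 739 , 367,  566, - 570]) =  [ - 912.34, - 739, - 570,-0.65 , 290,367, 566]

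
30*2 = 60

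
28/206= 14/103 = 0.14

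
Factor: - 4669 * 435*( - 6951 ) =14117585265 = 3^2 * 5^1*7^2*23^1 * 29^2 * 331^1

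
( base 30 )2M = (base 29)2o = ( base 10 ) 82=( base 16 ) 52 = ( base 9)101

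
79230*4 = 316920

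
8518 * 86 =732548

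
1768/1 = 1768 = 1768.00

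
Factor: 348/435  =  2^2*5^(-1)  =  4/5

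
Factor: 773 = 773^1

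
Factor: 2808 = 2^3*3^3*13^1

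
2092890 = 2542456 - 449566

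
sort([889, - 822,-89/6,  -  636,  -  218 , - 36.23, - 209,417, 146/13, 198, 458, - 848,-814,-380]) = [-848, - 822 , - 814,-636, - 380, - 218, - 209, - 36.23, - 89/6 , 146/13,198,  417 , 458,889 ] 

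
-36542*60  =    -  2192520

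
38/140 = 19/70 = 0.27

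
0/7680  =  0 =0.00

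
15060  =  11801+3259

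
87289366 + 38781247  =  126070613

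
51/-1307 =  - 51/1307 = - 0.04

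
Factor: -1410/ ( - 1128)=5/4 = 2^(-2 ) * 5^1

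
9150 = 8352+798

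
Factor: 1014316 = 2^2*239^1 *1061^1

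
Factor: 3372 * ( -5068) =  - 2^4*3^1*7^1*181^1*281^1 = - 17089296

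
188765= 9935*19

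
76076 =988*77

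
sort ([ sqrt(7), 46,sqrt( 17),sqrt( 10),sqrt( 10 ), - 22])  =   [ - 22,sqrt( 7),sqrt ( 10),sqrt(10),sqrt( 17), 46]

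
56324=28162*2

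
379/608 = 379/608 = 0.62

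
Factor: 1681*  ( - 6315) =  - 3^1*5^1*41^2 * 421^1 = - 10615515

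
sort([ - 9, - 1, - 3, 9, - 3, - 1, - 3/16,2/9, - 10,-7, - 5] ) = [ - 10, - 9, - 7, - 5, - 3, - 3, - 1,-1, - 3/16,2/9, 9] 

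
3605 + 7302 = 10907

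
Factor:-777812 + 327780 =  - 450032 = - 2^4*11^1*2557^1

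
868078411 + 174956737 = 1043035148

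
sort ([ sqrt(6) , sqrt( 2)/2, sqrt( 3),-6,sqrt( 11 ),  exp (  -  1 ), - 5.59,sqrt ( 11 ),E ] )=[ - 6, - 5.59, exp( - 1 ),  sqrt( 2 )/2 , sqrt(3), sqrt( 6), E, sqrt(11),sqrt( 11) ]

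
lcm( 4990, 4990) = 4990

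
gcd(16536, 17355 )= 39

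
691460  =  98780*7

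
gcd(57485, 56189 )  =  1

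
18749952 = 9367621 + 9382331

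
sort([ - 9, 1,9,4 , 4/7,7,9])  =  [ - 9,4/7, 1,4,7, 9,9 ] 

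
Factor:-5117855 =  - 5^1*1023571^1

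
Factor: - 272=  - 2^4*17^1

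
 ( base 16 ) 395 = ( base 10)917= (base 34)QX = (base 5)12132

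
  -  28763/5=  - 28763/5 = - 5752.60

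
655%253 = 149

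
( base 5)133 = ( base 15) 2d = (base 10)43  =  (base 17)29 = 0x2b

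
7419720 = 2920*2541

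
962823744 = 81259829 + 881563915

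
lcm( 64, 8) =64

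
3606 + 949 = 4555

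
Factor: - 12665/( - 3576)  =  2^( - 3 )*3^( - 1 )*5^1*17^1 = 85/24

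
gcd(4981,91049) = 1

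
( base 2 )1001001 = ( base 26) 2l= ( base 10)73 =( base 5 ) 243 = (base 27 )2J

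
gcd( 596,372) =4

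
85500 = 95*900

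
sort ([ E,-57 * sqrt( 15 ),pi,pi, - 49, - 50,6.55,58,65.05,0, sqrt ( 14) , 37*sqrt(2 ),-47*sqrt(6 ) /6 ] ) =[-57*sqrt(15 ), - 50,-49,-47*sqrt( 6 )/6,0,E, pi, pi,sqrt(14), 6.55,37 * sqrt(2),58,65.05]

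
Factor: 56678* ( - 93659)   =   - 2^1*17^1*73^1 *1283^1 *1667^1 =- 5308404802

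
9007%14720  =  9007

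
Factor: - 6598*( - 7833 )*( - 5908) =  - 305338047672 =- 2^3*3^1*7^2*211^1*373^1*3299^1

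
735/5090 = 147/1018 = 0.14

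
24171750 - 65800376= - 41628626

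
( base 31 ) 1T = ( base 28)24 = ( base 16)3C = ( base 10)60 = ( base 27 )26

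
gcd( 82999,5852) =7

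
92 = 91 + 1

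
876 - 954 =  - 78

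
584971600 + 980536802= 1565508402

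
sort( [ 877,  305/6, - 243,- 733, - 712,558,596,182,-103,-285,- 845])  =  [- 845,-733, - 712, - 285, - 243, - 103,305/6 , 182, 558,596, 877 ] 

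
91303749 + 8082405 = 99386154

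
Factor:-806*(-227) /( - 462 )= - 91481/231 = - 3^( - 1)*7^(-1 )*11^( - 1)*13^1*31^1*227^1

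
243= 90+153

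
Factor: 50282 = 2^1*31^1*811^1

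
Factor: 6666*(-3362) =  - 2^2 * 3^1 * 11^1*41^2*101^1 = -22411092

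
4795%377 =271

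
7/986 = 7/986=0.01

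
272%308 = 272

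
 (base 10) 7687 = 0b1111000000111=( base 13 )3664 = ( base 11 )5859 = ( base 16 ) 1e07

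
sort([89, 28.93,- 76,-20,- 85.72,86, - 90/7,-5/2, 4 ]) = [ - 85.72,-76, - 20, -90/7,-5/2,4, 28.93,86, 89]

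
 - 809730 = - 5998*135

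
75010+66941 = 141951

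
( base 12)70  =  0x54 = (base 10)84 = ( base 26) 36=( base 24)3C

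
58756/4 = 14689 = 14689.00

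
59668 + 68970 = 128638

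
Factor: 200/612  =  2^1*3^( - 2)*5^2*17^( - 1) = 50/153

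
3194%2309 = 885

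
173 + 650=823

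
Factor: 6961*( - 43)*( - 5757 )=3^1*19^1  *  43^1*101^1* 6961^1=1723202511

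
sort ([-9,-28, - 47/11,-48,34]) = [ - 48,-28, - 9, -47/11 , 34] 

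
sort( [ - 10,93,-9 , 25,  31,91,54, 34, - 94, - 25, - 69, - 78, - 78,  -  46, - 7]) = [-94, - 78, - 78, - 69, - 46, - 25, - 10,-9, - 7, 25,31,34,54,91,93]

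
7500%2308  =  576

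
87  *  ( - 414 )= - 36018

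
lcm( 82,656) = 656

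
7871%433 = 77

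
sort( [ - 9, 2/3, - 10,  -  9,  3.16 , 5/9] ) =[-10, - 9, - 9, 5/9, 2/3, 3.16 ] 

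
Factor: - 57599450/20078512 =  - 28799725/10039256 = - 2^ ( - 3)*5^2 * 19^1*60631^1*1254907^( - 1 ) 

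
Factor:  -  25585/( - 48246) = 35/66=2^( - 1 )  *3^( - 1)*5^1*7^1*11^( - 1) 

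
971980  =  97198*10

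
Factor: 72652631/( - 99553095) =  - 3^(-2 )*5^( - 1 )*941^( - 1 )* 2351^( - 1)*72652631^1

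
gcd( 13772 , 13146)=626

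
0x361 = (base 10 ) 865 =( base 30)SP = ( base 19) 27a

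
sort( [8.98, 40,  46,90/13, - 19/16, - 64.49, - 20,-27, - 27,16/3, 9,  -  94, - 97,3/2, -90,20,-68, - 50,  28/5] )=[ - 97,-94, - 90, - 68, - 64.49, - 50, - 27, - 27,  -  20,  -  19/16,3/2, 16/3,28/5,90/13 , 8.98,9, 20,40, 46 ]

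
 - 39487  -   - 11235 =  - 28252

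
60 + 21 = 81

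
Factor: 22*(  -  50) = -2^2*5^2*11^1  =  -1100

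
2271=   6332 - 4061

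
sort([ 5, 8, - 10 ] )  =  [ - 10,5,8] 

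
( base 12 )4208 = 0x1C28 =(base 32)718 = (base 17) 17g0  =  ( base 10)7208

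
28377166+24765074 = 53142240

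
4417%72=25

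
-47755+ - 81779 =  - 129534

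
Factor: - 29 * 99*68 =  - 195228=-2^2 * 3^2*11^1*17^1*29^1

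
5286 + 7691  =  12977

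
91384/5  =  18276 + 4/5 = 18276.80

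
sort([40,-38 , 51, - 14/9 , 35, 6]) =[  -  38, - 14/9, 6, 35, 40,51 ]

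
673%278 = 117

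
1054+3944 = 4998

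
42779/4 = 10694+3/4 = 10694.75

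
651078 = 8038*81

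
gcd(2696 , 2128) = 8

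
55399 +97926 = 153325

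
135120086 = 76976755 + 58143331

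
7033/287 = 7033/287  =  24.51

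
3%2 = 1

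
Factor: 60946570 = 2^1*5^1*6094657^1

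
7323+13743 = 21066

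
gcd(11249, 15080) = 1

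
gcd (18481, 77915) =1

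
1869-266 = 1603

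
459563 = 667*689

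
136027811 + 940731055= 1076758866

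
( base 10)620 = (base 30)kk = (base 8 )1154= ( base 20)1b0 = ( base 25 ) ok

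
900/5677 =900/5677 = 0.16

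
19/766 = 19/766= 0.02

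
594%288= 18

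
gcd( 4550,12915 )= 35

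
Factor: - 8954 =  - 2^1* 11^2 * 37^1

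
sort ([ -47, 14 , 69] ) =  [-47, 14 , 69]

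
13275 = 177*75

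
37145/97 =37145/97 =382.94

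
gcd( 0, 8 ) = 8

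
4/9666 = 2/4833 = 0.00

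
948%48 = 36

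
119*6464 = 769216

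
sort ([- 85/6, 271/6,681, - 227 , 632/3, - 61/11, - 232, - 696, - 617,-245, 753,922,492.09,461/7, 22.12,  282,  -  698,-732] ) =[ - 732 ,- 698, -696 ,- 617, - 245,-232,-227,-85/6, - 61/11,22.12, 271/6, 461/7, 632/3,282, 492.09,681,753,922] 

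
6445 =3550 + 2895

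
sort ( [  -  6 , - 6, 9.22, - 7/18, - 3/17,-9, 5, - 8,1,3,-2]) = [ - 9, - 8,-6, -6,-2,-7/18,-3/17,1,3 , 5,9.22 ]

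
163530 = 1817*90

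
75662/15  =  75662/15=5044.13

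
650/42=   325/21 =15.48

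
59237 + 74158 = 133395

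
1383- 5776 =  - 4393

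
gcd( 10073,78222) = 1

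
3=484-481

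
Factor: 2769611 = 13^1 * 19^1*11213^1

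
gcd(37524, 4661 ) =59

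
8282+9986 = 18268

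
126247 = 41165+85082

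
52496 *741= 38899536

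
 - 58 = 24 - 82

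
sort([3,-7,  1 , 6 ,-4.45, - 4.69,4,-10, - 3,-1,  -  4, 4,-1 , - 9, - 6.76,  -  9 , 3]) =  [-10, - 9, - 9, - 7, - 6.76,-4.69, - 4.45,-4,-3, - 1, - 1, 1, 3, 3 , 4,4, 6 ]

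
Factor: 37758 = 2^1*3^1*7^1 * 29^1*31^1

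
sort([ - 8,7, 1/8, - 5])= [ - 8, - 5  ,  1/8, 7]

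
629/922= 629/922=0.68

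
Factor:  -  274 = -2^1*137^1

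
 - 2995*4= - 11980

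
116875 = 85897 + 30978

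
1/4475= 1/4475 = 0.00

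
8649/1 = 8649 = 8649.00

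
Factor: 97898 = 2^1*31^1*1579^1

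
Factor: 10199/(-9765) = -47/45= -3^(-2)*5^( - 1 ) * 47^1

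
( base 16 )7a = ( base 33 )3N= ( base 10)122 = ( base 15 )82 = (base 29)46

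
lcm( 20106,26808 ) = 80424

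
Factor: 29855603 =5087^1*5869^1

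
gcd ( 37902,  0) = 37902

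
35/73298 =35/73298=0.00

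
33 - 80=  -  47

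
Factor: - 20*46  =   - 920 = - 2^3*5^1*23^1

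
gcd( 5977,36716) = 1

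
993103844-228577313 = 764526531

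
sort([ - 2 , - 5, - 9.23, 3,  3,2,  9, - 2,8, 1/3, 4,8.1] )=[  -  9.23 ,-5,- 2, - 2 , 1/3,  2, 3, 3, 4, 8, 8.1 , 9]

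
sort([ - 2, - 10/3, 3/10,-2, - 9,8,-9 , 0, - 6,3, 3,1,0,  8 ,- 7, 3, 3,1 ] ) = [- 9,-9, - 7,  -  6 ,-10/3  ,- 2,-2,0 , 0, 3/10, 1,1, 3 , 3, 3, 3, 8, 8 ] 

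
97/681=97/681=0.14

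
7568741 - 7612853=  - 44112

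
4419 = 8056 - 3637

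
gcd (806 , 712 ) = 2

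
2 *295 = 590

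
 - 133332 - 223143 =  - 356475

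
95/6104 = 95/6104 =0.02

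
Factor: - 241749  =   - 3^2*26861^1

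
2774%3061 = 2774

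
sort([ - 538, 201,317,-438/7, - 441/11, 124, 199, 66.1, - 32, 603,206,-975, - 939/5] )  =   [ - 975, - 538, - 939/5, - 438/7,  -  441/11 , - 32, 66.1, 124, 199,201, 206, 317, 603 ] 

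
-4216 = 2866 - 7082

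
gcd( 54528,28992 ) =192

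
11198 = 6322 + 4876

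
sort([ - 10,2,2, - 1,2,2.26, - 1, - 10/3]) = [ - 10, - 10/3, - 1,- 1, 2, 2, 2,2.26] 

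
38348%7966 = 6484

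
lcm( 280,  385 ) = 3080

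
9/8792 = 9/8792  =  0.00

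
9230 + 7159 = 16389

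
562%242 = 78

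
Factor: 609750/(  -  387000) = -2^( - 2 ) * 43^( - 1 )*271^1=-  271/172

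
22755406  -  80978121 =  - 58222715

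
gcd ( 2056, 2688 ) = 8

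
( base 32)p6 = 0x326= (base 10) 806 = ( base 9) 1085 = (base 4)30212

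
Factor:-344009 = - 463^1*743^1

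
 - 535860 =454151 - 990011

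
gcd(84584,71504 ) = 872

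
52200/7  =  7457 + 1/7 = 7457.14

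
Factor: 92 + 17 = 109^1 = 109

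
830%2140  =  830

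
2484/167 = 2484/167 = 14.87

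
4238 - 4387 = - 149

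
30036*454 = 13636344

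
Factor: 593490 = 2^1*3^1 * 5^1*73^1*271^1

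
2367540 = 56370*42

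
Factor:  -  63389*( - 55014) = 2^1 * 3^1*53^1*173^1* 63389^1 = 3487282446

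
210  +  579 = 789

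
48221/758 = 63+ 467/758 = 63.62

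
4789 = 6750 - 1961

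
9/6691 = 9/6691 = 0.00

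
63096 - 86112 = -23016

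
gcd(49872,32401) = 1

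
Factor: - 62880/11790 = -2^4*3^( - 1) = - 16/3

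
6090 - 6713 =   -  623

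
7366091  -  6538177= 827914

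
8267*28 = 231476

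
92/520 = 23/130 = 0.18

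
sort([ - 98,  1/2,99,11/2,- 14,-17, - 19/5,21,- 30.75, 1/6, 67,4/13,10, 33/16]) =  [ - 98 , - 30.75,- 17, - 14, - 19/5,1/6,4/13 , 1/2, 33/16,  11/2,  10,21 , 67,99 ]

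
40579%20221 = 137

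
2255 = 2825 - 570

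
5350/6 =891+2/3 = 891.67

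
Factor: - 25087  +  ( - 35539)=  - 2^1 *30313^1 = - 60626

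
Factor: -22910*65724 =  - 1505736840 = -  2^3*3^1 * 5^1*29^1*79^1*5477^1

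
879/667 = 1 + 212/667 = 1.32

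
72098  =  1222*59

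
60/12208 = 15/3052=0.00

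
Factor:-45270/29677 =-90/59 = - 2^1 * 3^2*5^1 * 59^( - 1)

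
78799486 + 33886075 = 112685561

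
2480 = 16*155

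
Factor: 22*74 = 2^2*11^1*37^1 = 1628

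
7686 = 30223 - 22537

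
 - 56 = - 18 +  - 38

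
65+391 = 456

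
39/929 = 39/929 = 0.04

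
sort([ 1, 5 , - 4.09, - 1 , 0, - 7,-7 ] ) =[ - 7, - 7, - 4.09,-1, 0, 1,5 ]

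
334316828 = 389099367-54782539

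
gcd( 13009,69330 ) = 1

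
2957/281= 10 + 147/281  =  10.52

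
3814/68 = 1907/34  =  56.09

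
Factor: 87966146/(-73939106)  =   - 313^1*3079^ ( - 1)*12007^( - 1 )*140521^1  =  - 43983073/36969553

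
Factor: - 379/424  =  -2^( - 3)*53^( - 1 )*379^1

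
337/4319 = 337/4319  =  0.08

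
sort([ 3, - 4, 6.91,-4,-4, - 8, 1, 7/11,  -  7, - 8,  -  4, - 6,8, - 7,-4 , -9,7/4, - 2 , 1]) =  [ - 9, - 8,  -  8, - 7, - 7, -6,-4, - 4, - 4,-4, - 4, - 2,7/11, 1,1, 7/4,3,6.91, 8]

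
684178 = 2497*274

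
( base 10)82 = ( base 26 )34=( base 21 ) 3j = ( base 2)1010010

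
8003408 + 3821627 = 11825035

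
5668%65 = 13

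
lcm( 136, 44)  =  1496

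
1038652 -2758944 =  -1720292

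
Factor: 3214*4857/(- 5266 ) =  - 7805199/2633 =-  3^1*1607^1 * 1619^1*2633^( - 1 )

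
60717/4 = 60717/4= 15179.25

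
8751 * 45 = 393795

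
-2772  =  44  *( - 63)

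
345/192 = 1 + 51/64=1.80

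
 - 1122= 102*( - 11)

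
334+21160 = 21494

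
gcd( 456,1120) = 8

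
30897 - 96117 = - 65220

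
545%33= 17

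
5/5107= 5/5107 =0.00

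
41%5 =1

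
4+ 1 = 5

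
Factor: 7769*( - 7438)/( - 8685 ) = 57785822/8685 = 2^1 * 3^ ( - 2 )*5^( - 1 )*17^1*193^( - 1)*457^1*3719^1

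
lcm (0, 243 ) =0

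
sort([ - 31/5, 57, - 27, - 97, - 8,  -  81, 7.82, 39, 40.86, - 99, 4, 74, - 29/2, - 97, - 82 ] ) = [ - 99  ,-97 ,  -  97, - 82,-81, - 27, - 29/2,-8, - 31/5, 4, 7.82, 39, 40.86,57, 74]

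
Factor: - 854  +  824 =-2^1*3^1*5^1 = - 30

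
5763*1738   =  10016094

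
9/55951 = 9/55951 = 0.00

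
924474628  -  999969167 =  - 75494539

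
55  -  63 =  - 8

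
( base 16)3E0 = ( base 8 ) 1740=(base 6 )4332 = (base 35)sc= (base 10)992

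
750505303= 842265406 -91760103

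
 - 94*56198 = - 5282612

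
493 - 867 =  - 374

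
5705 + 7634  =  13339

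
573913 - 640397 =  - 66484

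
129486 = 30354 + 99132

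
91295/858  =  91295/858=106.40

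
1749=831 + 918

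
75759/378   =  200 + 53/126 = 200.42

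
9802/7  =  1400 + 2/7 =1400.29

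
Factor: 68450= 2^1*5^2*37^2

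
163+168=331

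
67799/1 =67799 = 67799.00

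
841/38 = 22+5/38 = 22.13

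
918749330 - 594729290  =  324020040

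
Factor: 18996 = 2^2* 3^1*1583^1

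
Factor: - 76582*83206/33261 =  - 6372081892/33261 = - 2^2 *3^ ( - 1)*11^1*59^2*11087^( -1) * 41603^1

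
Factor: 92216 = 2^3*11527^1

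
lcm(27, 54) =54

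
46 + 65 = 111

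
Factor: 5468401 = 1151^1*4751^1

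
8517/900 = 9 + 139/300 = 9.46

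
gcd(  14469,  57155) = 7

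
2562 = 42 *61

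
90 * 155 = 13950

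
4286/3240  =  1 + 523/1620 = 1.32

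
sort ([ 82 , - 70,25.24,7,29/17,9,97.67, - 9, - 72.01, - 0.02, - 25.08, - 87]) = [-87, - 72.01, - 70,- 25.08, - 9, - 0.02,29/17, 7,9,25.24,82,97.67 ] 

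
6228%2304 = 1620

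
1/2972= 1/2972= 0.00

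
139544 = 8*17443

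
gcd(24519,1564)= 1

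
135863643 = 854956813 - 719093170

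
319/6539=319/6539  =  0.05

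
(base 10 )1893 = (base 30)233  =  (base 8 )3545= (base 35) 1j3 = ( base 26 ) 2KL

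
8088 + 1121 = 9209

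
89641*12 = 1075692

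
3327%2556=771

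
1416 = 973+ 443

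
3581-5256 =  - 1675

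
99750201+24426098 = 124176299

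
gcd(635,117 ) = 1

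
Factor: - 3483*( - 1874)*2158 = 2^2*3^4*13^1 *43^1*83^1*937^1 = 14085572436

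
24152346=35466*681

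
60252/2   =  30126 = 30126.00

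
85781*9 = 772029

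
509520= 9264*55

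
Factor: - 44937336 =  - 2^3* 3^1*1872389^1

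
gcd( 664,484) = 4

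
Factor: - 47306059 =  - 47306059^1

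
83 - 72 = 11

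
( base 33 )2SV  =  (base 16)c3d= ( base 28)3RP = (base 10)3133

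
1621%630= 361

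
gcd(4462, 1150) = 46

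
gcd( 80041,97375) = 1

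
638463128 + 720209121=1358672249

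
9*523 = 4707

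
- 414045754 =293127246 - 707173000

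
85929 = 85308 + 621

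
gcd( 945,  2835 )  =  945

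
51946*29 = 1506434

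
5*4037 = 20185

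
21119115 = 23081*915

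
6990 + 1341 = 8331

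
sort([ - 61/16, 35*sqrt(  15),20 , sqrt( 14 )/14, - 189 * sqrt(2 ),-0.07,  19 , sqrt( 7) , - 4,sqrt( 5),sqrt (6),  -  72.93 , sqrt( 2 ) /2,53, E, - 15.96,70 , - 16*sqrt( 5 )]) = [ - 189 * sqrt( 2),-72.93,  -  16*sqrt(5 ) , - 15.96,  -  4,-61/16, - 0.07, sqrt(14 ) /14, sqrt ( 2 )/2, sqrt( 5),sqrt( 6 ),  sqrt(7 ), E,19,  20 , 53,70 , 35*sqrt (15) ]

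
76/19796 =19/4949 = 0.00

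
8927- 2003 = 6924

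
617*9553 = 5894201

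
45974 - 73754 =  - 27780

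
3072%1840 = 1232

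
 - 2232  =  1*(  -  2232)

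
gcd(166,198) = 2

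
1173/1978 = 51/86 = 0.59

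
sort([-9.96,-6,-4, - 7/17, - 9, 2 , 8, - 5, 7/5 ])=[ - 9.96, - 9, - 6, - 5, - 4, - 7/17, 7/5 , 2,  8 ] 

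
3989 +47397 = 51386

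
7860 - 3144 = 4716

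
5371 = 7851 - 2480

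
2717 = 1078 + 1639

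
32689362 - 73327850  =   - 40638488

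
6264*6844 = 42870816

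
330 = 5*66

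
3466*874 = 3029284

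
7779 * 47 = 365613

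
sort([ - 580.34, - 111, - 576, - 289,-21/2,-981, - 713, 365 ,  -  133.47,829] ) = [ - 981,-713,-580.34, - 576 , - 289, - 133.47, - 111,  -  21/2,365,829]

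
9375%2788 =1011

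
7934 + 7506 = 15440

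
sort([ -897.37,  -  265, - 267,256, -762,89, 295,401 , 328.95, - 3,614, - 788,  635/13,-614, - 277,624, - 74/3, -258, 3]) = [-897.37, - 788, - 762,- 614, - 277,  -  267, - 265, - 258, - 74/3, - 3,3,635/13,89,256,295, 328.95,401,  614,624]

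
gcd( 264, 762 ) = 6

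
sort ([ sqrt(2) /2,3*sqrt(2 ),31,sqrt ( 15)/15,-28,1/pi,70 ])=[ - 28,  sqrt ( 15 )/15  ,  1/pi, sqrt( 2 ) /2, 3*sqrt(2 ), 31,70] 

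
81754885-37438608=44316277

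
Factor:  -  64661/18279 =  - 3^( - 3) *677^( - 1)*64661^1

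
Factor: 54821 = 13^1*4217^1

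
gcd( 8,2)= 2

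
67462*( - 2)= - 134924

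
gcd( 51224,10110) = 674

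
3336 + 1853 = 5189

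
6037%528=229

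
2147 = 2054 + 93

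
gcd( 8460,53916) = 12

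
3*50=150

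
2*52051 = 104102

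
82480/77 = 1071 + 13/77= 1071.17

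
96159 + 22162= 118321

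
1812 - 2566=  - 754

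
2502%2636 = 2502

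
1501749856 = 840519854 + 661230002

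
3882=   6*647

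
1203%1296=1203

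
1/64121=1/64121  =  0.00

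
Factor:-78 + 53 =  - 25 = -5^2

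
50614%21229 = 8156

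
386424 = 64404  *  6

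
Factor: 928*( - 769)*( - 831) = 2^5 * 3^1*29^1*277^1*769^1 = 593028192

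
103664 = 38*2728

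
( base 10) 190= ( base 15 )CA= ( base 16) BE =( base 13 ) 118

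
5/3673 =5/3673 = 0.00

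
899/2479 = 899/2479 = 0.36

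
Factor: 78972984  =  2^3*3^2*23^1*103^1*463^1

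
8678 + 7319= 15997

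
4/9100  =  1/2275=0.00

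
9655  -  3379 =6276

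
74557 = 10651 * 7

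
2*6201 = 12402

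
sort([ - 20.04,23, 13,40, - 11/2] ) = [ - 20.04, - 11/2,  13,  23, 40 ] 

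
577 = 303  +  274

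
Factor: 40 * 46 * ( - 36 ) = - 2^6*3^2 * 5^1*23^1 = - 66240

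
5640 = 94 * 60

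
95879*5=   479395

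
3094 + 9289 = 12383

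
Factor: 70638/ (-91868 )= - 2^( - 1 )*3^1*7^(  -  1)*17^( -1 ) *61^1 = - 183/238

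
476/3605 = 68/515  =  0.13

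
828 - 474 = 354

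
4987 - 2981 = 2006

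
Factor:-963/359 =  - 3^2*107^1 * 359^( - 1 ) 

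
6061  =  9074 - 3013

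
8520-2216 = 6304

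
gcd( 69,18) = 3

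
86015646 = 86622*993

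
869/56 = 15  +  29/56 =15.52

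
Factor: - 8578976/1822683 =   -  2^5*3^( - 1)*7^1 * 241^( - 1) * 2521^ ( - 1) * 38299^1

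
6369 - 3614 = 2755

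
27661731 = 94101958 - 66440227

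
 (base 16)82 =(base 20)6a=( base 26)50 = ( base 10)130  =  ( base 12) aa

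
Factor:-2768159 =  - 47^1*58897^1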